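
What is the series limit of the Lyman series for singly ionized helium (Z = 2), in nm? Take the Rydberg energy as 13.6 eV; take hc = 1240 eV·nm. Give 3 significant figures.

22.8 nm

The Lyman series has lower level n_f = 1; the series limit corresponds to n_i → ∞.
ΔE_max = 13.6 × 4 / 1² = 54.40 eV.
λ_min = 1240 / 54.40 = 22.8 nm.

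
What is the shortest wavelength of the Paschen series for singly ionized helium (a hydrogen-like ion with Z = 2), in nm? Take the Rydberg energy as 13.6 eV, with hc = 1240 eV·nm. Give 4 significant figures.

The Paschen series has lower level n_f = 3; the series limit corresponds to n_i → ∞.
ΔE_max = 13.6 × 4 / 3² = 6.044 eV.
λ_min = 1240 / 6.044 = 205.1 nm.

205.1 nm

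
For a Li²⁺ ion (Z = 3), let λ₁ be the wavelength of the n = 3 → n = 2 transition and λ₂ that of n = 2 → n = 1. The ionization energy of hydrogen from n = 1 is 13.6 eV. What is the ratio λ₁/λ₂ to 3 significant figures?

5.40

λ ∝ 1/ΔE ∝ 1/(1/n_f² − 1/n_i²), and the Z² and hc factors cancel in the ratio.
λ₁/λ₂ = (1/1² − 1/2²)/(1/2² − 1/3²) = 0.7500/0.1389 = 5.40.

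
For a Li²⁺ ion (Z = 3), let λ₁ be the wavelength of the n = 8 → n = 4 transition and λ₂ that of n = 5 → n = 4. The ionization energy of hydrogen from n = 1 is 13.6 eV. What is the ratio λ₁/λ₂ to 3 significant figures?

λ ∝ 1/ΔE ∝ 1/(1/n_f² − 1/n_i²), and the Z² and hc factors cancel in the ratio.
λ₁/λ₂ = (1/4² − 1/5²)/(1/4² − 1/8²) = 0.02250/0.04688 = 0.480.

0.480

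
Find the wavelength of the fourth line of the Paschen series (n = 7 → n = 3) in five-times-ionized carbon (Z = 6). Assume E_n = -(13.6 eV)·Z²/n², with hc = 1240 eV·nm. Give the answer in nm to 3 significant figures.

The Paschen series terminates on n_f = 3; the fourth line has n_i = 3+4 = 7.
ΔE = 489.6 × (1/3² − 1/7²) = 44.41 eV.
λ = 1240 / 44.41 = 27.9 nm.

27.9 nm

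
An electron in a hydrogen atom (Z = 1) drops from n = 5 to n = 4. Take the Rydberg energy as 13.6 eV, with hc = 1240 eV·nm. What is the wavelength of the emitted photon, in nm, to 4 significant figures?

ΔE = 13.60 × (1/4² − 1/5²) = 13.60 × 0.02250 = 0.3060 eV.
λ = hc/ΔE = 1240 / 0.3060 = 4052 nm.

4052 nm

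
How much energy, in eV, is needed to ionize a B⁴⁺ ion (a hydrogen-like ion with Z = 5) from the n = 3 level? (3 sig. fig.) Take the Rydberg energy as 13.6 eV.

37.8 eV

E_n = −13.6 Z²/n² = −340.0/n² eV for Z = 5.
E_3 = −340.0/9 = −37.8 eV, so ionization (to E = 0) requires 37.8 eV.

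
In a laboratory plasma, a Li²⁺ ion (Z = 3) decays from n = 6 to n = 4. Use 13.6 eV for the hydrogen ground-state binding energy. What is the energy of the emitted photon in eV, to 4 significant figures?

The Bohr energies scale as Z², so for Z = 3: E_n = −122.4/n² eV.
E_6 = −122.4/36 = −3.400 eV and E_4 = −122.4/16 = −7.650 eV.
The photon energy is |E_6 − E_4| = 4.250 eV.

4.250 eV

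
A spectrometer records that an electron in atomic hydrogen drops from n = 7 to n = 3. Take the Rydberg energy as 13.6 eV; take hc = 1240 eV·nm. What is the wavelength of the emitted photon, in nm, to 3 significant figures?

ΔE = 13.60 × (1/3² − 1/7²) = 13.60 × 0.09070 = 1.234 eV.
λ = hc/ΔE = 1240 / 1.234 = 1010 nm.

1010 nm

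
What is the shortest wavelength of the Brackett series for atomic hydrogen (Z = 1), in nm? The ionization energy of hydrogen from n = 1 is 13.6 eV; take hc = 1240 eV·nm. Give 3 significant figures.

The Brackett series has lower level n_f = 4; the series limit corresponds to n_i → ∞.
ΔE_max = 13.6 × 1 / 4² = 0.8500 eV.
λ_min = 1240 / 0.8500 = 1460 nm.

1460 nm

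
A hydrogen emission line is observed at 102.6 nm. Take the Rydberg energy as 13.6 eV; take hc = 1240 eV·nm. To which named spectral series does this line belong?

ΔE = 1240/102.6 = 12.09 eV.
This matches 13.6 × (1/1² − 1/3²), so n_f = 1: the Lyman series.

Lyman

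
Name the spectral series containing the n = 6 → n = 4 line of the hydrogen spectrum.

Brackett

The series is set by the lower level: n_f = 4 is the Brackett series.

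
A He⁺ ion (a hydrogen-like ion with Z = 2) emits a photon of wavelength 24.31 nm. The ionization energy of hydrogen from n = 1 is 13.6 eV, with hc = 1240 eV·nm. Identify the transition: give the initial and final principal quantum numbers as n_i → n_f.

The photon energy is ΔE = hc/λ = 1240 / 24.31 = 51.01 eV.
With Z = 2, ΔE = 54.40 × (1/n_f² − 1/n_i²), so 1/n_f² − 1/n_i² = 0.9376.
Trying n_f = 1 gives 1/n_i² = 0.06236, i.e. n_i ≈ 4; this pair matches.

n_i = 4, n_f = 1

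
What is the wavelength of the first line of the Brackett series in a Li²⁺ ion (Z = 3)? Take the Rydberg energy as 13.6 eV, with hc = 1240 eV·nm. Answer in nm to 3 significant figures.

The Brackett series terminates on n_f = 4; the first line has n_i = 4+1 = 5.
ΔE = 122.4 × (1/4² − 1/5²) = 2.754 eV.
λ = 1240 / 2.754 = 450 nm.

450 nm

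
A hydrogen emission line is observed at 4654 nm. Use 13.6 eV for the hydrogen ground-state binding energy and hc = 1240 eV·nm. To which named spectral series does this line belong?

Pfund

ΔE = 1240/4654 = 0.2664 eV.
This matches 13.6 × (1/5² − 1/7²), so n_f = 5: the Pfund series.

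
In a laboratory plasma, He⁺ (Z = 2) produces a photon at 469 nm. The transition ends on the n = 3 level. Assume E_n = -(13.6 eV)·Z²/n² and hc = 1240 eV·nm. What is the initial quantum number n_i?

n_i = 4

The photon energy is ΔE = hc/λ = 1240 / 469 = 2.644 eV.
With Z = 2, ΔE = 54.40 × (1/n_f² − 1/n_i²), so 1/n_f² − 1/n_i² = 0.04860.
With n_f = 3: 1/n_i² = 1/9 − 0.04860 = 0.06251, so n_i ≈ 4.00.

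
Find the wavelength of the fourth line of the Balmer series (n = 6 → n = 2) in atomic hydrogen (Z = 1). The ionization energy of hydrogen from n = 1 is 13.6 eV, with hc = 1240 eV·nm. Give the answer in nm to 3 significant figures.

410 nm

The Balmer series terminates on n_f = 2; the fourth line has n_i = 2+4 = 6.
ΔE = 13.60 × (1/2² − 1/6²) = 3.022 eV.
λ = 1240 / 3.022 = 410 nm.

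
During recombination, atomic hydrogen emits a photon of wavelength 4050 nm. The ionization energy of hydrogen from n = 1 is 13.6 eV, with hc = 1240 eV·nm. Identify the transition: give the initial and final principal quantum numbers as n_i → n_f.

n_i = 5, n_f = 4

The photon energy is ΔE = hc/λ = 1240 / 4050 = 0.3062 eV.
With Z = 1, ΔE = 13.60 × (1/n_f² − 1/n_i²), so 1/n_f² − 1/n_i² = 0.02251.
Trying n_f = 4 gives 1/n_i² = 0.03999, i.e. n_i ≈ 5; this pair matches.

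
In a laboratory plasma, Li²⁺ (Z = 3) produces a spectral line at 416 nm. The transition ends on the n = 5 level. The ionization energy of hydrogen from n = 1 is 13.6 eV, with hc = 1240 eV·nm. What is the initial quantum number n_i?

The photon energy is ΔE = hc/λ = 1240 / 416 = 2.981 eV.
With Z = 3, ΔE = 122.4 × (1/n_f² − 1/n_i²), so 1/n_f² − 1/n_i² = 0.02435.
With n_f = 5: 1/n_i² = 1/25 − 0.02435 = 0.01565, so n_i ≈ 7.99.

n_i = 8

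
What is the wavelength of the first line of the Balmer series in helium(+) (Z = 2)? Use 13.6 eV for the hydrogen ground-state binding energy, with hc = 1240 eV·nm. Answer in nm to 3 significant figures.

The Balmer series terminates on n_f = 2; the first line has n_i = 2+1 = 3.
ΔE = 54.40 × (1/2² − 1/3²) = 7.556 eV.
λ = 1240 / 7.556 = 164 nm.

164 nm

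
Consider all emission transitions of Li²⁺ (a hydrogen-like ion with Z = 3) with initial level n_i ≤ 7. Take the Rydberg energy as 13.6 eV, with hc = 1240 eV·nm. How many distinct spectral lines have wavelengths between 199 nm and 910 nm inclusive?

6

Enumerate all n_i → n_f pairs with 1 ≤ n_f < n_i ≤ 7 and compute λ = 1240 / [13.6·9·(1/n_f² − 1/n_i²)].
Lines falling in [199, 910] nm: 4→3 (208.4 nm), 7→4 (240.7 nm), 6→4 (291.8 nm), 5→4 (450.3 nm), 7→5 (517.1 nm), 6→5 (828.9 nm).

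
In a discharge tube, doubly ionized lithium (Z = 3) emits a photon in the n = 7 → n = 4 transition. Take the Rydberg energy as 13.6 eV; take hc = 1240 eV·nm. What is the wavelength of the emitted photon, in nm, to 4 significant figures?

240.7 nm

For Z = 3 the level energies scale as Z², so the effective Rydberg energy is 13.6 × 9 = 122.4 eV.
ΔE = 122.4 × (1/4² − 1/7²) = 122.4 × 0.04209 = 5.152 eV.
λ = hc/ΔE = 1240 / 5.152 = 240.7 nm.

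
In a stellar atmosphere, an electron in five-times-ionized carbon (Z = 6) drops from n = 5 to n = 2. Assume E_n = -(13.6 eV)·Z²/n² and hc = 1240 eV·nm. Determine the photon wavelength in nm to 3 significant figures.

For Z = 6 the level energies scale as Z², so the effective Rydberg energy is 13.6 × 36 = 489.6 eV.
ΔE = 489.6 × (1/2² − 1/5²) = 489.6 × 0.2100 = 102.8 eV.
λ = hc/ΔE = 1240 / 102.8 = 12.1 nm.

12.1 nm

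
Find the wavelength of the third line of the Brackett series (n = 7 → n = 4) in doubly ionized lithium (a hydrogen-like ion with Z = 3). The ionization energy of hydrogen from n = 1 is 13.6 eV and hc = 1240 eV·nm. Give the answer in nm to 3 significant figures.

241 nm

The Brackett series terminates on n_f = 4; the third line has n_i = 4+3 = 7.
ΔE = 122.4 × (1/4² − 1/7²) = 5.152 eV.
λ = 1240 / 5.152 = 241 nm.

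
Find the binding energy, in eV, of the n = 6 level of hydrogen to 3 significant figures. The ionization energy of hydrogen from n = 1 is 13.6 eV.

E_6 = −13.60/36 = −0.378 eV, so ionization (to E = 0) requires 0.378 eV.

0.378 eV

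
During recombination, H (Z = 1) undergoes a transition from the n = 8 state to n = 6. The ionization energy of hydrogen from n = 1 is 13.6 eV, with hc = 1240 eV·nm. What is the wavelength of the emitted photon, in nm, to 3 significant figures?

7500 nm

ΔE = 13.60 × (1/6² − 1/8²) = 13.60 × 0.01215 = 0.1653 eV.
λ = hc/ΔE = 1240 / 0.1653 = 7500 nm.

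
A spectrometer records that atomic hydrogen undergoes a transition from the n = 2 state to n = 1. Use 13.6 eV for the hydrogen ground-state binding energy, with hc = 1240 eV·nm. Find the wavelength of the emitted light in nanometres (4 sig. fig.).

121.6 nm

ΔE = 13.60 × (1/1² − 1/2²) = 13.60 × 0.7500 = 10.20 eV.
λ = hc/ΔE = 1240 / 10.20 = 121.6 nm.
This line belongs to the Lyman series.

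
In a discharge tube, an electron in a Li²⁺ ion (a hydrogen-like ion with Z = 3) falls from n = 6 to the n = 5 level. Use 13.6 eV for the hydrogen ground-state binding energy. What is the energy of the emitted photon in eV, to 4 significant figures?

1.496 eV

The Bohr energies scale as Z², so for Z = 3: E_n = −122.4/n² eV.
E_6 = −122.4/36 = −3.400 eV and E_5 = −122.4/25 = −4.896 eV.
The photon energy is |E_6 − E_5| = 1.496 eV.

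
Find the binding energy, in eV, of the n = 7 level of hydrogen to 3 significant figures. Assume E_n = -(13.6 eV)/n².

E_7 = −13.60/49 = −0.278 eV, so ionization (to E = 0) requires 0.278 eV.

0.278 eV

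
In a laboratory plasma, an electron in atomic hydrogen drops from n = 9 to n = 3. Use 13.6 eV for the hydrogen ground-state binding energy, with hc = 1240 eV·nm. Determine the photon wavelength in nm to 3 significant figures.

ΔE = 13.60 × (1/3² − 1/9²) = 13.60 × 0.09877 = 1.343 eV.
λ = hc/ΔE = 1240 / 1.343 = 923 nm.

923 nm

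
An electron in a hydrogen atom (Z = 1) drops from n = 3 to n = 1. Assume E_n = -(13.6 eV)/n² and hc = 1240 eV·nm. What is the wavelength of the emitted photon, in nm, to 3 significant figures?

103 nm

ΔE = 13.60 × (1/1² − 1/3²) = 13.60 × 0.8889 = 12.09 eV.
λ = hc/ΔE = 1240 / 12.09 = 103 nm.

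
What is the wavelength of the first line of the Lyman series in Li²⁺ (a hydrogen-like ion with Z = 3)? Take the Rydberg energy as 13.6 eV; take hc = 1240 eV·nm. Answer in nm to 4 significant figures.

13.51 nm

The Lyman series terminates on n_f = 1; the first line has n_i = 1+1 = 2.
ΔE = 122.4 × (1/1² − 1/2²) = 91.80 eV.
λ = 1240 / 91.80 = 13.51 nm.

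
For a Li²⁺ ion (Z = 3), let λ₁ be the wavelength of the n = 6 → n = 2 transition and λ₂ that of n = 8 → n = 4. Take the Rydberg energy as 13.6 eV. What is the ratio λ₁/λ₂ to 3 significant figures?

λ ∝ 1/ΔE ∝ 1/(1/n_f² − 1/n_i²), and the Z² and hc factors cancel in the ratio.
λ₁/λ₂ = (1/4² − 1/8²)/(1/2² − 1/6²) = 0.04688/0.2222 = 0.211.

0.211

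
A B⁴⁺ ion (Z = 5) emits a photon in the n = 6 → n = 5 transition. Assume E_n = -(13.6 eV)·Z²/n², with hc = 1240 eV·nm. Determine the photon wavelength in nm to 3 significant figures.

For Z = 5 the level energies scale as Z², so the effective Rydberg energy is 13.6 × 25 = 340.0 eV.
ΔE = 340.0 × (1/5² − 1/6²) = 340.0 × 0.01222 = 4.156 eV.
λ = hc/ΔE = 1240 / 4.156 = 298 nm.

298 nm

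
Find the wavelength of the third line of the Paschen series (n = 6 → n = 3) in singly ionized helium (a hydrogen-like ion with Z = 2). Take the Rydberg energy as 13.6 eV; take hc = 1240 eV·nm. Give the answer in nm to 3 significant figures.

The Paschen series terminates on n_f = 3; the third line has n_i = 3+3 = 6.
ΔE = 54.40 × (1/3² − 1/6²) = 4.533 eV.
λ = 1240 / 4.533 = 274 nm.

274 nm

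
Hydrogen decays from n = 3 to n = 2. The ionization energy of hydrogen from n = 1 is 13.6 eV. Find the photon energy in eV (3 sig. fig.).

E_3 = −13.60/9 = −1.511 eV and E_2 = −13.60/4 = −3.400 eV.
The photon energy is |E_3 − E_2| = 1.89 eV.

1.89 eV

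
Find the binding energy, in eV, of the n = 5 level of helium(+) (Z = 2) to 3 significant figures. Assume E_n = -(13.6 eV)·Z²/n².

E_n = −13.6 Z²/n² = −54.40/n² eV for Z = 2.
E_5 = −54.40/25 = −2.18 eV, so ionization (to E = 0) requires 2.18 eV.

2.18 eV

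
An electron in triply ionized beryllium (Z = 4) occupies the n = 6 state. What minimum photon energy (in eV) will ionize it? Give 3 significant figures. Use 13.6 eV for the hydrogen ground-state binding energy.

E_n = −13.6 Z²/n² = −217.6/n² eV for Z = 4.
E_6 = −217.6/36 = −6.04 eV, so ionization (to E = 0) requires 6.04 eV.

6.04 eV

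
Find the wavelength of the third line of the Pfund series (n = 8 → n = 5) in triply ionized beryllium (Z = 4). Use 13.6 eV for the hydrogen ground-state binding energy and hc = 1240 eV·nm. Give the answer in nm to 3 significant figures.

The Pfund series terminates on n_f = 5; the third line has n_i = 5+3 = 8.
ΔE = 217.6 × (1/5² − 1/8²) = 5.304 eV.
λ = 1240 / 5.304 = 234 nm.

234 nm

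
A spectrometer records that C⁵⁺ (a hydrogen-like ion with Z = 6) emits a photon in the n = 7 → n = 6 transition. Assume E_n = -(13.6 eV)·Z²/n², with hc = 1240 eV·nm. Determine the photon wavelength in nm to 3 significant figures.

344 nm

For Z = 6 the level energies scale as Z², so the effective Rydberg energy is 13.6 × 36 = 489.6 eV.
ΔE = 489.6 × (1/6² − 1/7²) = 489.6 × 0.007370 = 3.608 eV.
λ = hc/ΔE = 1240 / 3.608 = 344 nm.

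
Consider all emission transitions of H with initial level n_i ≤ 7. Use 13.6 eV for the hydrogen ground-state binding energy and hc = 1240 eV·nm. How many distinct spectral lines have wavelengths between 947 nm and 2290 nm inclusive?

5

Enumerate all n_i → n_f pairs with 1 ≤ n_f < n_i ≤ 7 and compute λ = 1240 / [13.6·1·(1/n_f² − 1/n_i²)].
Lines falling in [947, 2290] nm: 7→3 (1005 nm), 6→3 (1094 nm), 5→3 (1282 nm), 4→3 (1876 nm), 7→4 (2166 nm).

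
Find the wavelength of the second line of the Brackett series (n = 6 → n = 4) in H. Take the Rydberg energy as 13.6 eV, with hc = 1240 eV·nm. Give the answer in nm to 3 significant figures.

2630 nm

The Brackett series terminates on n_f = 4; the second line has n_i = 4+2 = 6.
ΔE = 13.60 × (1/4² − 1/6²) = 0.4722 eV.
λ = 1240 / 0.4722 = 2630 nm.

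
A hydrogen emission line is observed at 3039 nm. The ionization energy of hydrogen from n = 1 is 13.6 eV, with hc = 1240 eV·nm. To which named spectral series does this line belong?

Pfund

ΔE = 1240/3039 = 0.4080 eV.
This matches 13.6 × (1/5² − 1/10²), so n_f = 5: the Pfund series.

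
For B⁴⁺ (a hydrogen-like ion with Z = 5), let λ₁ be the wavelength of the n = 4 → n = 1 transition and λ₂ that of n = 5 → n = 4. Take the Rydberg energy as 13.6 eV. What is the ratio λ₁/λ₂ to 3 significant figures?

0.0240

λ ∝ 1/ΔE ∝ 1/(1/n_f² − 1/n_i²), and the Z² and hc factors cancel in the ratio.
λ₁/λ₂ = (1/4² − 1/5²)/(1/1² − 1/4²) = 0.02250/0.9375 = 0.0240.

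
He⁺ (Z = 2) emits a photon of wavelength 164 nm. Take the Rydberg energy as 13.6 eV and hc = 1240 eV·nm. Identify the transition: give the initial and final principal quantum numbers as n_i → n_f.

n_i = 3, n_f = 2

The photon energy is ΔE = hc/λ = 1240 / 164 = 7.561 eV.
With Z = 2, ΔE = 54.40 × (1/n_f² − 1/n_i²), so 1/n_f² − 1/n_i² = 0.1390.
Trying n_f = 2 gives 1/n_i² = 0.1110, i.e. n_i ≈ 3; this pair matches.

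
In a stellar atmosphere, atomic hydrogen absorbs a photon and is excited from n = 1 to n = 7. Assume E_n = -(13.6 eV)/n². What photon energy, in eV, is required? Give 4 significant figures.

13.32 eV

E_7 = −13.60/49 = −0.2776 eV and E_1 = −13.60/1 = −13.60 eV.
The photon energy is |E_7 − E_1| = 13.32 eV.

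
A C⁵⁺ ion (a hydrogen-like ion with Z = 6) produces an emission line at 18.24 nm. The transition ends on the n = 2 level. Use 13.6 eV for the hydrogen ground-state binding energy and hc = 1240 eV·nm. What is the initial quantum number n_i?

n_i = 3

The photon energy is ΔE = hc/λ = 1240 / 18.24 = 67.98 eV.
With Z = 6, ΔE = 489.6 × (1/n_f² − 1/n_i²), so 1/n_f² − 1/n_i² = 0.1389.
With n_f = 2: 1/n_i² = 1/4 − 0.1389 = 0.1111, so n_i ≈ 3.00.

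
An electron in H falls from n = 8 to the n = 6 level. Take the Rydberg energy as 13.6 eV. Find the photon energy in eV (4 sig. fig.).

E_8 = −13.60/64 = −0.2125 eV and E_6 = −13.60/36 = −0.3778 eV.
The photon energy is |E_8 − E_6| = 0.1653 eV.

0.1653 eV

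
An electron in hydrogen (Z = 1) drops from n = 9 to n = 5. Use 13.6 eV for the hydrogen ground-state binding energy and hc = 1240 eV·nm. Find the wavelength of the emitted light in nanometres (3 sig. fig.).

3300 nm

ΔE = 13.60 × (1/5² − 1/9²) = 13.60 × 0.02765 = 0.3761 eV.
λ = hc/ΔE = 1240 / 0.3761 = 3300 nm.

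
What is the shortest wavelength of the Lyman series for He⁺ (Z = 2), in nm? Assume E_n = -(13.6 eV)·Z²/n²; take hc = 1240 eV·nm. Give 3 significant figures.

The Lyman series has lower level n_f = 1; the series limit corresponds to n_i → ∞.
ΔE_max = 13.6 × 4 / 1² = 54.40 eV.
λ_min = 1240 / 54.40 = 22.8 nm.

22.8 nm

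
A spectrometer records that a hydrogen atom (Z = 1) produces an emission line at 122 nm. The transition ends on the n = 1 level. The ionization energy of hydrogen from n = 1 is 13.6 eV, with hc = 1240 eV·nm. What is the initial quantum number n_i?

n_i = 2

The photon energy is ΔE = hc/λ = 1240 / 122 = 10.16 eV.
With Z = 1, ΔE = 13.60 × (1/n_f² − 1/n_i²), so 1/n_f² − 1/n_i² = 0.7473.
With n_f = 1: 1/n_i² = 1/1 − 0.7473 = 0.2527, so n_i ≈ 1.99.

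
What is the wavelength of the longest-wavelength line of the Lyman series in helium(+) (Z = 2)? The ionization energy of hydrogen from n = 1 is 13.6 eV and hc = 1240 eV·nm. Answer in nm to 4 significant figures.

The Lyman series terminates on n_f = 1; the first line has n_i = 1+1 = 2.
ΔE = 54.40 × (1/1² − 1/2²) = 40.80 eV.
λ = 1240 / 40.80 = 30.39 nm.

30.39 nm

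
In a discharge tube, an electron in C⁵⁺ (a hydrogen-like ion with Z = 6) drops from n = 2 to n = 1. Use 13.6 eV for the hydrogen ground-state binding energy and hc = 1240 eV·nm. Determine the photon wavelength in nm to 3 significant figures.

For Z = 6 the level energies scale as Z², so the effective Rydberg energy is 13.6 × 36 = 489.6 eV.
ΔE = 489.6 × (1/1² − 1/2²) = 489.6 × 0.7500 = 367.2 eV.
λ = hc/ΔE = 1240 / 367.2 = 3.38 nm.

3.38 nm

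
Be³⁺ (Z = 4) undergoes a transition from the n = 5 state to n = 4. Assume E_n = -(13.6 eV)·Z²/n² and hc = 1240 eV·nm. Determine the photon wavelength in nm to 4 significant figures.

253.3 nm

For Z = 4 the level energies scale as Z², so the effective Rydberg energy is 13.6 × 16 = 217.6 eV.
ΔE = 217.6 × (1/4² − 1/5²) = 217.6 × 0.02250 = 4.896 eV.
λ = hc/ΔE = 1240 / 4.896 = 253.3 nm.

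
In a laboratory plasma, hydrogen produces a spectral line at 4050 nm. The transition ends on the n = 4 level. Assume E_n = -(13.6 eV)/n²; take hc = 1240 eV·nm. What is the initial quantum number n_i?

The photon energy is ΔE = hc/λ = 1240 / 4050 = 0.3062 eV.
With Z = 1, ΔE = 13.60 × (1/n_f² − 1/n_i²), so 1/n_f² − 1/n_i² = 0.02251.
With n_f = 4: 1/n_i² = 1/16 − 0.02251 = 0.03999, so n_i ≈ 5.00.

n_i = 5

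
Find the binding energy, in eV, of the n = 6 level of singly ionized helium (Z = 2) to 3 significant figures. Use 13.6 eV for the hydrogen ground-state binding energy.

1.51 eV

E_n = −13.6 Z²/n² = −54.40/n² eV for Z = 2.
E_6 = −54.40/36 = −1.51 eV, so ionization (to E = 0) requires 1.51 eV.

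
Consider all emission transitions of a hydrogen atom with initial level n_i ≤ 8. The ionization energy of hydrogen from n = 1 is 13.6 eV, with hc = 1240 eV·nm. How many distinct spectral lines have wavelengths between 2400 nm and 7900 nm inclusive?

Enumerate all n_i → n_f pairs with 1 ≤ n_f < n_i ≤ 8 and compute λ = 1240 / [13.6·1·(1/n_f² − 1/n_i²)].
Lines falling in [2400, 7900] nm: 6→4 (2626 nm), 8→5 (3741 nm), 5→4 (4052 nm), 7→5 (4654 nm), 6→5 (7460 nm), 8→6 (7503 nm).

6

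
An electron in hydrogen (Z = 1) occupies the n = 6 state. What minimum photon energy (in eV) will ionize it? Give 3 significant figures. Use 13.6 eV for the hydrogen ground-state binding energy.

E_6 = −13.60/36 = −0.378 eV, so ionization (to E = 0) requires 0.378 eV.

0.378 eV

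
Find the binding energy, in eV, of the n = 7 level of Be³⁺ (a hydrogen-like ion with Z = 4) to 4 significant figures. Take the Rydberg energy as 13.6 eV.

4.441 eV

E_n = −13.6 Z²/n² = −217.6/n² eV for Z = 4.
E_7 = −217.6/49 = −4.441 eV, so ionization (to E = 0) requires 4.441 eV.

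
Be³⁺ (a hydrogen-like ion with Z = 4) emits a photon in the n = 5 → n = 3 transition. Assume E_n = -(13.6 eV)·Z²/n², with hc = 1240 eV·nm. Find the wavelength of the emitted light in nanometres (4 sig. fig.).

80.14 nm

For Z = 4 the level energies scale as Z², so the effective Rydberg energy is 13.6 × 16 = 217.6 eV.
ΔE = 217.6 × (1/3² − 1/5²) = 217.6 × 0.07111 = 15.47 eV.
λ = hc/ΔE = 1240 / 15.47 = 80.14 nm.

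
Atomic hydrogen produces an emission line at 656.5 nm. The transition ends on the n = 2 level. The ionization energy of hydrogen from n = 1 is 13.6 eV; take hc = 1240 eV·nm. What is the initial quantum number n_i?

n_i = 3

The photon energy is ΔE = hc/λ = 1240 / 656.5 = 1.889 eV.
With Z = 1, ΔE = 13.60 × (1/n_f² − 1/n_i²), so 1/n_f² − 1/n_i² = 0.1389.
With n_f = 2: 1/n_i² = 1/4 − 0.1389 = 0.1111, so n_i ≈ 3.00.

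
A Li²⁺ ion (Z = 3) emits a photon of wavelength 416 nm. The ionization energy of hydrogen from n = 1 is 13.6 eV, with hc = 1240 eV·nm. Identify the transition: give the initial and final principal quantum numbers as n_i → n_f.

n_i = 8, n_f = 5

The photon energy is ΔE = hc/λ = 1240 / 416 = 2.981 eV.
With Z = 3, ΔE = 122.4 × (1/n_f² − 1/n_i²), so 1/n_f² − 1/n_i² = 0.02435.
Trying n_f = 5 gives 1/n_i² = 0.01565, i.e. n_i ≈ 8; this pair matches.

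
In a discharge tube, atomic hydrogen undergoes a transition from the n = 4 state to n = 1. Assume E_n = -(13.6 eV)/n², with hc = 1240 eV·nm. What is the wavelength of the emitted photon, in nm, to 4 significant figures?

97.25 nm

ΔE = 13.60 × (1/1² − 1/4²) = 13.60 × 0.9375 = 12.75 eV.
λ = hc/ΔE = 1240 / 12.75 = 97.25 nm.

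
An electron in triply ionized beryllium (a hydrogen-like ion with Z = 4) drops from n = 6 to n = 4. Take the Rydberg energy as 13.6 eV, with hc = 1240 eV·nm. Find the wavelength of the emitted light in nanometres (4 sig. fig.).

For Z = 4 the level energies scale as Z², so the effective Rydberg energy is 13.6 × 16 = 217.6 eV.
ΔE = 217.6 × (1/4² − 1/6²) = 217.6 × 0.03472 = 7.556 eV.
λ = hc/ΔE = 1240 / 7.556 = 164.1 nm.

164.1 nm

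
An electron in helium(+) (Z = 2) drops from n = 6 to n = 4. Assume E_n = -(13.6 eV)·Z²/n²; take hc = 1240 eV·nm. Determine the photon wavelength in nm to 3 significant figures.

For Z = 2 the level energies scale as Z², so the effective Rydberg energy is 13.6 × 4 = 54.40 eV.
ΔE = 54.40 × (1/4² − 1/6²) = 54.40 × 0.03472 = 1.889 eV.
λ = hc/ΔE = 1240 / 1.889 = 656 nm.

656 nm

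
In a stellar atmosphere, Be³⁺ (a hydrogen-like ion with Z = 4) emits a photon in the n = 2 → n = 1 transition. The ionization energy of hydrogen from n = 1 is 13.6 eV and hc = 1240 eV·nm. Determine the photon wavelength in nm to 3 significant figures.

For Z = 4 the level energies scale as Z², so the effective Rydberg energy is 13.6 × 16 = 217.6 eV.
ΔE = 217.6 × (1/1² − 1/2²) = 217.6 × 0.7500 = 163.2 eV.
λ = hc/ΔE = 1240 / 163.2 = 7.60 nm.

7.60 nm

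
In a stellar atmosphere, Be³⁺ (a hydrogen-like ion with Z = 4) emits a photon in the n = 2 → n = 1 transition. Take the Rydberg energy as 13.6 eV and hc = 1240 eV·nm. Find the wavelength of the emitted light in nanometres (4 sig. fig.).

For Z = 4 the level energies scale as Z², so the effective Rydberg energy is 13.6 × 16 = 217.6 eV.
ΔE = 217.6 × (1/1² − 1/2²) = 217.6 × 0.7500 = 163.2 eV.
λ = hc/ΔE = 1240 / 163.2 = 7.598 nm.

7.598 nm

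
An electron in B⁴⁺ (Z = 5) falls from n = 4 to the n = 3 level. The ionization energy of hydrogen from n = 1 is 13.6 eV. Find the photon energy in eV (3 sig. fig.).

16.5 eV

The Bohr energies scale as Z², so for Z = 5: E_n = −340.0/n² eV.
E_4 = −340.0/16 = −21.25 eV and E_3 = −340.0/9 = −37.78 eV.
The photon energy is |E_4 − E_3| = 16.5 eV.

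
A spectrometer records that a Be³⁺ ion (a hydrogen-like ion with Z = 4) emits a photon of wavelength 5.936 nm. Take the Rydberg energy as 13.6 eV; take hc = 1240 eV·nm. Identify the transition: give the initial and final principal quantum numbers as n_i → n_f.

n_i = 5, n_f = 1

The photon energy is ΔE = hc/λ = 1240 / 5.936 = 208.9 eV.
With Z = 4, ΔE = 217.6 × (1/n_f² − 1/n_i²), so 1/n_f² − 1/n_i² = 0.9600.
Trying n_f = 1 gives 1/n_i² = 0.04001, i.e. n_i ≈ 5; this pair matches.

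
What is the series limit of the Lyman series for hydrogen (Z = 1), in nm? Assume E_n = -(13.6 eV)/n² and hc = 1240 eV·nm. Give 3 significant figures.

91.2 nm

The Lyman series has lower level n_f = 1; the series limit corresponds to n_i → ∞.
ΔE_max = 13.6 × 1 / 1² = 13.60 eV.
λ_min = 1240 / 13.60 = 91.2 nm.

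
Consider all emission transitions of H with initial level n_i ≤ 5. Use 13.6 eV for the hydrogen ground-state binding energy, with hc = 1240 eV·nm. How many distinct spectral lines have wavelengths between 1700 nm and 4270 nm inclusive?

Enumerate all n_i → n_f pairs with 1 ≤ n_f < n_i ≤ 5 and compute λ = 1240 / [13.6·1·(1/n_f² − 1/n_i²)].
Lines falling in [1700, 4270] nm: 4→3 (1876 nm), 5→4 (4052 nm).

2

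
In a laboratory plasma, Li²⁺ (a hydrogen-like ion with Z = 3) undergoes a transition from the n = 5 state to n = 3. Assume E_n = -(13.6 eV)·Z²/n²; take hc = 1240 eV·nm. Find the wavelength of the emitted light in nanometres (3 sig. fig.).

142 nm

For Z = 3 the level energies scale as Z², so the effective Rydberg energy is 13.6 × 9 = 122.4 eV.
ΔE = 122.4 × (1/3² − 1/5²) = 122.4 × 0.07111 = 8.704 eV.
λ = hc/ΔE = 1240 / 8.704 = 142 nm.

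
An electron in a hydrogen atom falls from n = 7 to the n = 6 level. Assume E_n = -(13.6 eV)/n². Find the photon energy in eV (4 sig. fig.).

E_7 = −13.60/49 = −0.2776 eV and E_6 = −13.60/36 = −0.3778 eV.
The photon energy is |E_7 − E_6| = 0.1002 eV.

0.1002 eV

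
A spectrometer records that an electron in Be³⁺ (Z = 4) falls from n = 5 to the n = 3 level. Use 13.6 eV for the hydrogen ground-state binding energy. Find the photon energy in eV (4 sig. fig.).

15.47 eV

The Bohr energies scale as Z², so for Z = 4: E_n = −217.6/n² eV.
E_5 = −217.6/25 = −8.704 eV and E_3 = −217.6/9 = −24.18 eV.
The photon energy is |E_5 − E_3| = 15.47 eV.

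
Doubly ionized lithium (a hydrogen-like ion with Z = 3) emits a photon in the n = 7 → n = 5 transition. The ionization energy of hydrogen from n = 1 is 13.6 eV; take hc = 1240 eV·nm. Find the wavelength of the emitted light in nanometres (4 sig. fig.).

517.1 nm

For Z = 3 the level energies scale as Z², so the effective Rydberg energy is 13.6 × 9 = 122.4 eV.
ΔE = 122.4 × (1/5² − 1/7²) = 122.4 × 0.01959 = 2.398 eV.
λ = hc/ΔE = 1240 / 2.398 = 517.1 nm.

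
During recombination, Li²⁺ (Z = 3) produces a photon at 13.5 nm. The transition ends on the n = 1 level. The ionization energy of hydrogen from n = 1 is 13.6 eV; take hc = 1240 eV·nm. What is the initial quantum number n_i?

n_i = 2

The photon energy is ΔE = hc/λ = 1240 / 13.5 = 91.85 eV.
With Z = 3, ΔE = 122.4 × (1/n_f² − 1/n_i²), so 1/n_f² − 1/n_i² = 0.7504.
With n_f = 1: 1/n_i² = 1/1 − 0.7504 = 0.2496, so n_i ≈ 2.00.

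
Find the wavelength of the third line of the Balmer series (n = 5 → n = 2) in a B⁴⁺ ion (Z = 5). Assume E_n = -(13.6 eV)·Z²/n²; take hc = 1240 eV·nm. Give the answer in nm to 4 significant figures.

17.37 nm

The Balmer series terminates on n_f = 2; the third line has n_i = 2+3 = 5.
ΔE = 340.0 × (1/2² − 1/5²) = 71.40 eV.
λ = 1240 / 71.40 = 17.37 nm.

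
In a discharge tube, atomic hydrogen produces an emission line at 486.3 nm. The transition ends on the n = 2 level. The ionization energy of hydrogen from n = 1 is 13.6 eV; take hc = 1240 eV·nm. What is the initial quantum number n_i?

The photon energy is ΔE = hc/λ = 1240 / 486.3 = 2.550 eV.
With Z = 1, ΔE = 13.60 × (1/n_f² − 1/n_i²), so 1/n_f² − 1/n_i² = 0.1875.
With n_f = 2: 1/n_i² = 1/4 − 0.1875 = 0.06251, so n_i ≈ 4.00.

n_i = 4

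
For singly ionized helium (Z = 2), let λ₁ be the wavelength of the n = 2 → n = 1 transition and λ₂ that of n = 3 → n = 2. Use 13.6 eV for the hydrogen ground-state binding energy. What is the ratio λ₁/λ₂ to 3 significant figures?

0.185

λ ∝ 1/ΔE ∝ 1/(1/n_f² − 1/n_i²), and the Z² and hc factors cancel in the ratio.
λ₁/λ₂ = (1/2² − 1/3²)/(1/1² − 1/2²) = 0.1389/0.7500 = 0.185.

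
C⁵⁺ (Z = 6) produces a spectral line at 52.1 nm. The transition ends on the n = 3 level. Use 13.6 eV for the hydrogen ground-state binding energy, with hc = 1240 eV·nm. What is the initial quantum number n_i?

n_i = 4

The photon energy is ΔE = hc/λ = 1240 / 52.1 = 23.80 eV.
With Z = 6, ΔE = 489.6 × (1/n_f² − 1/n_i²), so 1/n_f² − 1/n_i² = 0.04861.
With n_f = 3: 1/n_i² = 1/9 − 0.04861 = 0.06250, so n_i ≈ 4.00.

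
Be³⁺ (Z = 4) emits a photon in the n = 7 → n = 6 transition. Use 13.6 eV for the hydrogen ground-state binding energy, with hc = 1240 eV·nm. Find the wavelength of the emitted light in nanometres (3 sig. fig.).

773 nm

For Z = 4 the level energies scale as Z², so the effective Rydberg energy is 13.6 × 16 = 217.6 eV.
ΔE = 217.6 × (1/6² − 1/7²) = 217.6 × 0.007370 = 1.604 eV.
λ = hc/ΔE = 1240 / 1.604 = 773 nm.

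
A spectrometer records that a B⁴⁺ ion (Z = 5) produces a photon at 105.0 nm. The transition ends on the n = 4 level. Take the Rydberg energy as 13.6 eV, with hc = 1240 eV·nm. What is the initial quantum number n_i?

n_i = 6

The photon energy is ΔE = hc/λ = 1240 / 105.0 = 11.81 eV.
With Z = 5, ΔE = 340.0 × (1/n_f² − 1/n_i²), so 1/n_f² − 1/n_i² = 0.03473.
With n_f = 4: 1/n_i² = 1/16 − 0.03473 = 0.02777, so n_i ≈ 6.00.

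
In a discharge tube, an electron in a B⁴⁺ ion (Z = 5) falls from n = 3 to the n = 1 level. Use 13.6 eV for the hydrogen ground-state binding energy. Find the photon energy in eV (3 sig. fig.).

302 eV

The Bohr energies scale as Z², so for Z = 5: E_n = −340.0/n² eV.
E_3 = −340.0/9 = −37.78 eV and E_1 = −340.0/1 = −340.0 eV.
The photon energy is |E_3 − E_1| = 302 eV.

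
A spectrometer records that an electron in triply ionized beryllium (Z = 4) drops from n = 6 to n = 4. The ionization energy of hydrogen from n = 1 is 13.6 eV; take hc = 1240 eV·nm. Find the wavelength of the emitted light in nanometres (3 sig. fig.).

For Z = 4 the level energies scale as Z², so the effective Rydberg energy is 13.6 × 16 = 217.6 eV.
ΔE = 217.6 × (1/4² − 1/6²) = 217.6 × 0.03472 = 7.556 eV.
λ = hc/ΔE = 1240 / 7.556 = 164 nm.

164 nm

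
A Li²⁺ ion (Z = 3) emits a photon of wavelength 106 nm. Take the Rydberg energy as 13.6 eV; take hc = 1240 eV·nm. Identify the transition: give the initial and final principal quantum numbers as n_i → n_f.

n_i = 8, n_f = 3

The photon energy is ΔE = hc/λ = 1240 / 106 = 11.70 eV.
With Z = 3, ΔE = 122.4 × (1/n_f² − 1/n_i²), so 1/n_f² − 1/n_i² = 0.09557.
Trying n_f = 3 gives 1/n_i² = 0.01554, i.e. n_i ≈ 8; this pair matches.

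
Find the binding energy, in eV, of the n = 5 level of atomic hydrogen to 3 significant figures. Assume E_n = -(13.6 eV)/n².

E_5 = −13.60/25 = −0.544 eV, so ionization (to E = 0) requires 0.544 eV.

0.544 eV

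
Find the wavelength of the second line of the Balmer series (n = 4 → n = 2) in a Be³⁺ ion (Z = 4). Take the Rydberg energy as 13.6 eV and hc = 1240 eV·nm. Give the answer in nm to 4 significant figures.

The Balmer series terminates on n_f = 2; the second line has n_i = 2+2 = 4.
ΔE = 217.6 × (1/2² − 1/4²) = 40.80 eV.
λ = 1240 / 40.80 = 30.39 nm.

30.39 nm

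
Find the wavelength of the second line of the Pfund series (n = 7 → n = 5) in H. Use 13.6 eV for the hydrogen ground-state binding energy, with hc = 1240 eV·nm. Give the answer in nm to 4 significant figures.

The Pfund series terminates on n_f = 5; the second line has n_i = 5+2 = 7.
ΔE = 13.60 × (1/5² − 1/7²) = 0.2664 eV.
λ = 1240 / 0.2664 = 4654 nm.

4654 nm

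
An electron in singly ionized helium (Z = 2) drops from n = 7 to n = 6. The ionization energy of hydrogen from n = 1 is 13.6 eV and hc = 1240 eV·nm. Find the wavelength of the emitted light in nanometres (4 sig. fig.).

For Z = 2 the level energies scale as Z², so the effective Rydberg energy is 13.6 × 4 = 54.40 eV.
ΔE = 54.40 × (1/6² − 1/7²) = 54.40 × 0.007370 = 0.4009 eV.
λ = hc/ΔE = 1240 / 0.4009 = 3093 nm.

3093 nm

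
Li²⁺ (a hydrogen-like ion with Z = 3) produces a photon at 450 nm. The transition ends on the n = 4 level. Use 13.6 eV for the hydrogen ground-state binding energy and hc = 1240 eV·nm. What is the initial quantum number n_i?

The photon energy is ΔE = hc/λ = 1240 / 450 = 2.756 eV.
With Z = 3, ΔE = 122.4 × (1/n_f² − 1/n_i²), so 1/n_f² − 1/n_i² = 0.02251.
With n_f = 4: 1/n_i² = 1/16 − 0.02251 = 0.03999, so n_i ≈ 5.00.

n_i = 5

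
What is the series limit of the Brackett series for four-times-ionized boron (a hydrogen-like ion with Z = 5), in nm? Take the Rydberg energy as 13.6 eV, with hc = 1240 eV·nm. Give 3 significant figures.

The Brackett series has lower level n_f = 4; the series limit corresponds to n_i → ∞.
ΔE_max = 13.6 × 25 / 4² = 21.25 eV.
λ_min = 1240 / 21.25 = 58.4 nm.

58.4 nm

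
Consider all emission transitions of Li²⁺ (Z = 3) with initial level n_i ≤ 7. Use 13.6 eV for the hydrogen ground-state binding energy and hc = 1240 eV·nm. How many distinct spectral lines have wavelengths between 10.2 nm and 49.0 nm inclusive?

9

Enumerate all n_i → n_f pairs with 1 ≤ n_f < n_i ≤ 7 and compute λ = 1240 / [13.6·9·(1/n_f² − 1/n_i²)].
Lines falling in [10.2, 49.0] nm: 7→1 (10.34 nm), 6→1 (10.42 nm), 5→1 (10.55 nm), 4→1 (10.81 nm), 3→1 (11.40 nm), 2→1 (13.51 nm), 7→2 (44.12 nm), 6→2 (45.59 nm), 5→2 (48.24 nm).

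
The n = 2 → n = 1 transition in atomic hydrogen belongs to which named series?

The series is set by the lower level: n_f = 1 is the Lyman series.

Lyman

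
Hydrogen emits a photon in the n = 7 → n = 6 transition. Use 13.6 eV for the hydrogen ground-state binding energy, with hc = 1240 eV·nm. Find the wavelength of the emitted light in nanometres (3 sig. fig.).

12400 nm

ΔE = 13.60 × (1/6² − 1/7²) = 13.60 × 0.007370 = 0.1002 eV.
λ = hc/ΔE = 1240 / 0.1002 = 12400 nm.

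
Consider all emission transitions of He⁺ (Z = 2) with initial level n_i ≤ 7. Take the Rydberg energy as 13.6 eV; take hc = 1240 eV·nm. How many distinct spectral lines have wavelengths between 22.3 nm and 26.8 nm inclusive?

5

Enumerate all n_i → n_f pairs with 1 ≤ n_f < n_i ≤ 7 and compute λ = 1240 / [13.6·4·(1/n_f² − 1/n_i²)].
Lines falling in [22.3, 26.8] nm: 7→1 (23.27 nm), 6→1 (23.45 nm), 5→1 (23.74 nm), 4→1 (24.31 nm), 3→1 (25.64 nm).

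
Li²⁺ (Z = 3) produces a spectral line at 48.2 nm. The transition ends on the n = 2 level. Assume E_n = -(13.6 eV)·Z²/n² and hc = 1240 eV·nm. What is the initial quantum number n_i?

The photon energy is ΔE = hc/λ = 1240 / 48.2 = 25.73 eV.
With Z = 3, ΔE = 122.4 × (1/n_f² − 1/n_i²), so 1/n_f² − 1/n_i² = 0.2102.
With n_f = 2: 1/n_i² = 1/4 − 0.2102 = 0.03982, so n_i ≈ 5.01.

n_i = 5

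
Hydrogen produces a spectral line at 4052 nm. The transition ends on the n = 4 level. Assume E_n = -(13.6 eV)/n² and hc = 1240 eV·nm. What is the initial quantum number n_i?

n_i = 5

The photon energy is ΔE = hc/λ = 1240 / 4052 = 0.3060 eV.
With Z = 1, ΔE = 13.60 × (1/n_f² − 1/n_i²), so 1/n_f² − 1/n_i² = 0.02250.
With n_f = 4: 1/n_i² = 1/16 − 0.02250 = 0.04000, so n_i ≈ 5.00.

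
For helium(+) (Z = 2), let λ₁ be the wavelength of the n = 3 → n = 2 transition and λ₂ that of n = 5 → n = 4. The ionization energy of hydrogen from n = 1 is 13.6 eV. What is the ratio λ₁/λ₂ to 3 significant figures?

λ ∝ 1/ΔE ∝ 1/(1/n_f² − 1/n_i²), and the Z² and hc factors cancel in the ratio.
λ₁/λ₂ = (1/4² − 1/5²)/(1/2² − 1/3²) = 0.02250/0.1389 = 0.162.

0.162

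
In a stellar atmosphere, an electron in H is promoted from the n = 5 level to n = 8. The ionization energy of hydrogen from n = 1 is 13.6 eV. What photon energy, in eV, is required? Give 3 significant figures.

0.332 eV

E_8 = −13.60/64 = −0.2125 eV and E_5 = −13.60/25 = −0.5440 eV.
The photon energy is |E_8 − E_5| = 0.332 eV.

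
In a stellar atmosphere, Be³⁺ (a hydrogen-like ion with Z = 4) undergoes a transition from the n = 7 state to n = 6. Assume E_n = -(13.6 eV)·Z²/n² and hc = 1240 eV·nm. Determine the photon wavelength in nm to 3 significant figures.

773 nm

For Z = 4 the level energies scale as Z², so the effective Rydberg energy is 13.6 × 16 = 217.6 eV.
ΔE = 217.6 × (1/6² − 1/7²) = 217.6 × 0.007370 = 1.604 eV.
λ = hc/ΔE = 1240 / 1.604 = 773 nm.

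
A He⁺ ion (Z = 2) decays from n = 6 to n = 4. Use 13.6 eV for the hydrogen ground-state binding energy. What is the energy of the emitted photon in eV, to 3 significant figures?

The Bohr energies scale as Z², so for Z = 2: E_n = −54.40/n² eV.
E_6 = −54.40/36 = −1.511 eV and E_4 = −54.40/16 = −3.400 eV.
The photon energy is |E_6 − E_4| = 1.89 eV.

1.89 eV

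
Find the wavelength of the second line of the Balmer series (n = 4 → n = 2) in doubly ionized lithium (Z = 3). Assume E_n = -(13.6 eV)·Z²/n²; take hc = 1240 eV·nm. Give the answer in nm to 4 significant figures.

The Balmer series terminates on n_f = 2; the second line has n_i = 2+2 = 4.
ΔE = 122.4 × (1/2² − 1/4²) = 22.95 eV.
λ = 1240 / 22.95 = 54.03 nm.

54.03 nm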